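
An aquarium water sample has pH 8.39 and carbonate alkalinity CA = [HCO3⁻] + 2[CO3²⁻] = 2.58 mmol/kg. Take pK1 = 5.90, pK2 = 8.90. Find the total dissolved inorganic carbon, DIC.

CA = [HCO3⁻] + 2[CO3²⁻] = (α₁ + 2α₂)·DIC
At pH 8.39: [H⁺]/K1 = 10^-2.49 = 0.0032359, K2/[H⁺] = 10^-0.51 = 0.30903
α₁ = 1/(1 + 0.0032359 + 0.30903) = 1/1.3123 = 0.7620; α₂ = α₁·K2/[H⁺] = 0.2355
α₁ + 2α₂ = 1.2330
DIC = CA / (α₁ + 2α₂) = 2.58 / 1.2330 = 2.09 mmol/kg

DIC = 2.09 mmol/kg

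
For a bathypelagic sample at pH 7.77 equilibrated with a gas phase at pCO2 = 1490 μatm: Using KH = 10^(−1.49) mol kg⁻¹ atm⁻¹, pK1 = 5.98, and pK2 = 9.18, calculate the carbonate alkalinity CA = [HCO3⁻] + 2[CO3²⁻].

[CO2*] = KH · pCO2 = 10^(−1.49) × 1490×10^-6 = 4.822×10^-5 mol/kg
α₀ = 1/(1 + K1/[H⁺] + K1K2/[H⁺]²) = 1/(1 + 10^+1.79 + 10^+0.38) = 0.01537
DIC = [CO2*]/α₀ = 4.822×10^-5 / 0.01537 = 3.137 mmol/kg
CA = (α₁ + 2α₂)·DIC = (0.9478 + 2×0.03687) × 3.137 = 3.20 mmol/kg

CA = 3.20 mmol/kg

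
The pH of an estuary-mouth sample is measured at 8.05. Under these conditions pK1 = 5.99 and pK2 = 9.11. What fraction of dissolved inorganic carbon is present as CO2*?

α₀ = 0.00795

α₀ = 1 / (1 + K1/[H⁺] + K1K2/[H⁺]²) = 1 / (1 + 10^+2.06 + 10^+1.00)
   = 1 / (1 + 114.82 + 10.000) = 1/125.82 = 0.007948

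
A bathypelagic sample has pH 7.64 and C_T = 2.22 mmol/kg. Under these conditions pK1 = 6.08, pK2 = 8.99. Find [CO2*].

α₀ = 1 / (1 + K1/[H⁺] + K1K2/[H⁺]²) = 1 / (1 + 10^+1.56 + 10^+0.21)
   = 1 / (1 + 36.308 + 1.6218) = 1/38.930 = 0.02569
[CO2*] = α₀ × DIC = 0.02569 × 2.22 = 0.0570 mmol/kg

[CO2*] = 0.0570 mmol/kg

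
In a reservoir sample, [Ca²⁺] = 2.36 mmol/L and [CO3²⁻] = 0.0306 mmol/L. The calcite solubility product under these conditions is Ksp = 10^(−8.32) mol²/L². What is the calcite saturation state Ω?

Ksp = 10^(−8.32) = 4.786×10^-9
Ω = [Ca²⁺][CO3²⁻]/Ksp = (2.36×10^-3)(0.0306×10^-3) / 4.786×10^-9 = 15.1

Ω = 15.1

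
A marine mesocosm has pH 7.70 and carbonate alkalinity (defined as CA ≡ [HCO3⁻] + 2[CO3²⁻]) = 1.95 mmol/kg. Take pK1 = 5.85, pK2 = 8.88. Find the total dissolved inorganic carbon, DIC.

CA = [HCO3⁻] + 2[CO3²⁻] = (α₁ + 2α₂)·DIC
At pH 7.70: [H⁺]/K1 = 10^-1.85 = 0.014125, K2/[H⁺] = 10^-1.18 = 0.066069
α₁ = 1/(1 + 0.014125 + 0.066069) = 1/1.0802 = 0.9258; α₂ = α₁·K2/[H⁺] = 0.06116
α₁ + 2α₂ = 1.0481
DIC = CA / (α₁ + 2α₂) = 1.95 / 1.0481 = 1.86 mmol/kg

DIC = 1.86 mmol/kg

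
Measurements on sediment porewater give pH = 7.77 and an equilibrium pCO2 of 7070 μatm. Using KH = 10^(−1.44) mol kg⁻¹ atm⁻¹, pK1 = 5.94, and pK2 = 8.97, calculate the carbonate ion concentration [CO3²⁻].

[CO2*] = KH · pCO2 = 10^(−1.44) × 7070×10^-6 = 2.567×10^-4 mol/kg
α₀ = 1/(1 + K1/[H⁺] + K1K2/[H⁺]²) = 1/(1 + 10^+1.83 + 10^+0.63) = 0.01372
DIC = [CO2*]/α₀ = 2.567×10^-4 / 0.01372 = 18.71 mmol/kg
[CO3²⁻] = α₂·DIC; α₂ = 0.05854, so [CO3²⁻] = 0.05854 × 18.71 = 1.10 mmol/kg

[CO3²⁻] = 1.10 mmol/kg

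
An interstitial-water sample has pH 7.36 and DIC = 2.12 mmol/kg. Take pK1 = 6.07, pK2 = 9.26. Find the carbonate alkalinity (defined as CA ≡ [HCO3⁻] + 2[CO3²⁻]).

CA = 2.04 mmol/kg

CA = [HCO3⁻] + 2[CO3²⁻] = (α₁ + 2α₂)·DIC
At pH 7.36: [H⁺]/K1 = 10^-1.29 = 0.051286, K2/[H⁺] = 10^-1.90 = 0.012589
α₁ = 1/(1 + 0.051286 + 0.012589) = 1/1.0639 = 0.9400; α₂ = α₁·K2/[H⁺] = 0.01183
α₁ + 2α₂ = 0.9636
CA = 0.9636 × 2.12 = 2.04 mmol/kg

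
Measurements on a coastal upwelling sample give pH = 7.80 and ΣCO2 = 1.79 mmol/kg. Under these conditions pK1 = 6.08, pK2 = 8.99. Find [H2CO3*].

α₀ = 1 / (1 + K1/[H⁺] + K1K2/[H⁺]²) = 1 / (1 + 10^+1.72 + 10^+0.53)
   = 1 / (1 + 52.481 + 3.3884) = 1/56.869 = 0.01758
[CO2*] = α₀ × DIC = 0.01758 × 1.79 = 0.0315 mmol/kg

[CO2*] = 0.0315 mmol/kg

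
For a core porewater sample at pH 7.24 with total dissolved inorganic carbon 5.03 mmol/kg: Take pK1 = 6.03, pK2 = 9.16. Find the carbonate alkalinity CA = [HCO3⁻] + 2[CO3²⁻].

CA = 4.80 mmol/kg

CA = [HCO3⁻] + 2[CO3²⁻] = (α₁ + 2α₂)·DIC
At pH 7.24: [H⁺]/K1 = 10^-1.21 = 0.061660, K2/[H⁺] = 10^-1.92 = 0.012023
α₁ = 1/(1 + 0.061660 + 0.012023) = 1/1.0737 = 0.9314; α₂ = α₁·K2/[H⁺] = 0.01120
α₁ + 2α₂ = 0.9538
CA = 0.9538 × 5.03 = 4.80 mmol/kg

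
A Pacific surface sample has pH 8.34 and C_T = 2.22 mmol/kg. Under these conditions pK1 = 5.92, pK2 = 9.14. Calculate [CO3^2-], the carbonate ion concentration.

α₂ = 1 / (1 + [H⁺]/K2 + [H⁺]²/(K1K2)) = 1 / (1 + 10^+0.80 + 10^-1.62)
   = 1 / (1 + 6.3096 + 0.023988) = 1/7.3336 = 0.1364
[CO3²⁻] = α₂ × DIC = 0.1364 × 2.22 = 0.303 mmol/kg

[CO3²⁻] = 0.303 mmol/kg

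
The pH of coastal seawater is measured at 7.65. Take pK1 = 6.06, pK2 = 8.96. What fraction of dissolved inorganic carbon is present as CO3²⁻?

α₂ = 1 / (1 + [H⁺]/K2 + [H⁺]²/(K1K2)) = 1 / (1 + 10^+1.31 + 10^-0.28)
   = 1 / (1 + 20.417 + 0.52481) = 1/21.942 = 0.04557

α₂ = 0.0456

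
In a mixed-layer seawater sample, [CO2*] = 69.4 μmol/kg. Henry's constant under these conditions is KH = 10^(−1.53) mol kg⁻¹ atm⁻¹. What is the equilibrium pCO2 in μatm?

KH = 10^(−1.53) = 2.951×10^-2 mol kg⁻¹ atm⁻¹
pCO2 = [CO2*]/KH = 69.4×10^-6 / 2.951×10^-2 = 2.35×10^-3 atm = 2350 μatm

pCO2 = 2350 μatm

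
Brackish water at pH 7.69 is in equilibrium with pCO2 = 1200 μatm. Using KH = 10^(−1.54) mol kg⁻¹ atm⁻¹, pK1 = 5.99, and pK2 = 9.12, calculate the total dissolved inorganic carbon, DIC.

DIC = 1.83 mmol/kg

[CO2*] = KH · pCO2 = 10^(−1.54) × 1200×10^-6 = 3.461×10^-5 mol/kg
α₀ = 1/(1 + K1/[H⁺] + K1K2/[H⁺]²) = 1/(1 + 10^+1.70 + 10^+0.27) = 0.01887
DIC = [CO2*]/α₀ = 3.461×10^-5 / 0.01887 = 1.83 mmol/kg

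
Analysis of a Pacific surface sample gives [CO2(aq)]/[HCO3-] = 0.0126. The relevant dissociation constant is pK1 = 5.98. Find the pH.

pH = 7.88

From K1 = [H⁺][HCO3-]/[CO2(aq)]:  pH = pK1 − log₁₀([CO2(aq)]/[HCO3-])
log₁₀(0.0126) = -1.900
pH = 5.98 − (-1.900) = 7.88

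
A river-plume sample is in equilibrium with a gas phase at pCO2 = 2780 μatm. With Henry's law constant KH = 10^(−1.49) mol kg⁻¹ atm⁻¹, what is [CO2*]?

KH = 10^(−1.49) = 3.236×10^-2 mol kg⁻¹ atm⁻¹
[CO2*] = KH · pCO2 = 3.236×10^-2 × 2780×10^-6 atm = 9.00×10^-5 mol/kg

[CO2*] = 90.0 μmol/kg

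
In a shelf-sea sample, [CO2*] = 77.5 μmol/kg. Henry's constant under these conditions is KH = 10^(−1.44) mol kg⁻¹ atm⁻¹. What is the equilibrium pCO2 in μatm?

pCO2 = 2130 μatm

KH = 10^(−1.44) = 3.631×10^-2 mol kg⁻¹ atm⁻¹
pCO2 = [CO2*]/KH = 77.5×10^-6 / 3.631×10^-2 = 2.13×10^-3 atm = 2130 μatm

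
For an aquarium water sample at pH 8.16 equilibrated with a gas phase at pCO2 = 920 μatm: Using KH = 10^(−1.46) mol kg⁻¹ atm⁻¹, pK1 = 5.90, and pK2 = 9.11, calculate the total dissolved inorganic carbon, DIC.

[CO2*] = KH · pCO2 = 10^(−1.46) × 920×10^-6 = 3.190×10^-5 mol/kg
α₀ = 1/(1 + K1/[H⁺] + K1K2/[H⁺]²) = 1/(1 + 10^+2.26 + 10^+1.31) = 0.004917
DIC = [CO2*]/α₀ = 3.190×10^-5 / 0.004917 = 6.49 mmol/kg

DIC = 6.49 mmol/kg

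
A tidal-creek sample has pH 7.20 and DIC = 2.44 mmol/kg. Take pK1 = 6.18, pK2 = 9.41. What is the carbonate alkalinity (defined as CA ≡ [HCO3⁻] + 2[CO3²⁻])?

CA = 2.24 mmol/kg

CA = [HCO3⁻] + 2[CO3²⁻] = (α₁ + 2α₂)·DIC
At pH 7.20: [H⁺]/K1 = 10^-1.02 = 0.095499, K2/[H⁺] = 10^-2.21 = 0.0061660
α₁ = 1/(1 + 0.095499 + 0.0061660) = 1/1.1017 = 0.9077; α₂ = α₁·K2/[H⁺] = 0.005597
α₁ + 2α₂ = 0.9189
CA = 0.9189 × 2.44 = 2.24 mmol/kg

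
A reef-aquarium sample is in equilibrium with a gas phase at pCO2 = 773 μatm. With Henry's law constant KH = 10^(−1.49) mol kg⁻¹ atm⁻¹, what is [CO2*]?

KH = 10^(−1.49) = 3.236×10^-2 mol kg⁻¹ atm⁻¹
[CO2*] = KH · pCO2 = 3.236×10^-2 × 773×10^-6 atm = 2.50×10^-5 mol/kg

[CO2*] = 25.0 μmol/kg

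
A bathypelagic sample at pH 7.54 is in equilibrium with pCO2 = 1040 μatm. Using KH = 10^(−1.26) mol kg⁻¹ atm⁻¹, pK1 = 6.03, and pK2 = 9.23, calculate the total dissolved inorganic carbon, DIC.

[CO2*] = KH · pCO2 = 10^(−1.26) × 1040×10^-6 = 5.715×10^-5 mol/kg
α₀ = 1/(1 + K1/[H⁺] + K1K2/[H⁺]²) = 1/(1 + 10^+1.51 + 10^-0.18) = 0.02939
DIC = [CO2*]/α₀ = 5.715×10^-5 / 0.02939 = 1.94 mmol/kg

DIC = 1.94 mmol/kg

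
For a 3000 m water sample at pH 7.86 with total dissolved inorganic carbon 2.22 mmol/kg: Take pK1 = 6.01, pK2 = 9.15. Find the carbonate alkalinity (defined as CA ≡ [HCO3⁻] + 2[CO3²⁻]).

CA = [HCO3⁻] + 2[CO3²⁻] = (α₁ + 2α₂)·DIC
At pH 7.86: [H⁺]/K1 = 10^-1.85 = 0.014125, K2/[H⁺] = 10^-1.29 = 0.051286
α₁ = 1/(1 + 0.014125 + 0.051286) = 1/1.0654 = 0.9386; α₂ = α₁·K2/[H⁺] = 0.04814
α₁ + 2α₂ = 1.0349
CA = 1.0349 × 2.22 = 2.30 mmol/kg

CA = 2.30 mmol/kg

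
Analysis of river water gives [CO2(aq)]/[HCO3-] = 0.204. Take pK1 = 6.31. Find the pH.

pH = 7.00

From K1 = [H⁺][HCO3-]/[CO2(aq)]:  pH = pK1 − log₁₀([CO2(aq)]/[HCO3-])
log₁₀(0.204) = -0.690
pH = 6.31 − (-0.690) = 7.00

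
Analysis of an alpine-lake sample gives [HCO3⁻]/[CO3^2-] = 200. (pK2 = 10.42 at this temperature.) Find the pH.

From K2 = [H⁺][CO3^2-]/[HCO3⁻]:  pH = pK2 − log₁₀([HCO3⁻]/[CO3^2-])
log₁₀(200) = +2.301
pH = 10.42 − (+2.301) = 8.12

pH = 8.12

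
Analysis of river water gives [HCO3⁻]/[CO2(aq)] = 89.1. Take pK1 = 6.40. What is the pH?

From K1 = [H⁺][HCO3⁻]/[CO2(aq)]:  pH = pK1 + log₁₀([HCO3⁻]/[CO2(aq)])
log₁₀(89.1) = +1.950
pH = 6.40 + (+1.950) = 8.35

pH = 8.35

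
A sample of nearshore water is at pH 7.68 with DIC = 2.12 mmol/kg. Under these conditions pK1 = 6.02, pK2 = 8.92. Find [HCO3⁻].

α₁ = 1 / (1 + [H⁺]/K1 + K2/[H⁺]) = 1 / (1 + 10^-1.66 + 10^-1.24)
   = 1 / (1 + 0.021878 + 0.057544) = 1/1.0794 = 0.9264
[HCO3⁻] = α₁ × DIC = 0.9264 × 2.12 = 1.96 mmol/kg

[HCO3⁻] = 1.96 mmol/kg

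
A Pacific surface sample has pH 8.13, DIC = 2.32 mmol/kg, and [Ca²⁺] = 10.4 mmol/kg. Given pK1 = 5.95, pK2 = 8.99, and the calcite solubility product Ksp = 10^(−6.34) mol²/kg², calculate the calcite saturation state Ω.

Ω = 6.37

α₂ = 1 / (1 + [H⁺]/K2 + [H⁺]²/(K1K2)) = 1 / (1 + 10^+0.86 + 10^-1.32)
   = 1 / (1 + 7.2444 + 0.047863) = 1/8.2922 = 0.1206
[CO3²⁻] = α₂ × DIC = 0.1206 × 2.32 = 0.2798 mmol/kg
Ksp = 10^(−6.34) = 4.571×10^-7
Ω = [Ca²⁺][CO3²⁻]/Ksp = (10.4×10^-3)(2.798×10^-4) / 4.571×10^-7 = 6.37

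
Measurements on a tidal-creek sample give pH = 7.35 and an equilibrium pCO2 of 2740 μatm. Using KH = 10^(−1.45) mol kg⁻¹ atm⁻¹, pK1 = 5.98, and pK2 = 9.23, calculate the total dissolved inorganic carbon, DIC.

DIC = 2.41 mmol/kg

[CO2*] = KH · pCO2 = 10^(−1.45) × 2740×10^-6 = 9.722×10^-5 mol/kg
α₀ = 1/(1 + K1/[H⁺] + K1K2/[H⁺]²) = 1/(1 + 10^+1.37 + 10^-0.51) = 0.04040
DIC = [CO2*]/α₀ = 9.722×10^-5 / 0.04040 = 2.41 mmol/kg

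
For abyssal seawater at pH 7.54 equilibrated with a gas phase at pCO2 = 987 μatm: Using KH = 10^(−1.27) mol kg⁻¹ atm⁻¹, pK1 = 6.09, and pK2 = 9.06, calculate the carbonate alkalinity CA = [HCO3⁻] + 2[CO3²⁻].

CA = 1.58 mmol/kg

[CO2*] = KH · pCO2 = 10^(−1.27) × 987×10^-6 = 5.301×10^-5 mol/kg
α₀ = 1/(1 + K1/[H⁺] + K1K2/[H⁺]²) = 1/(1 + 10^+1.45 + 10^-0.07) = 0.03329
DIC = [CO2*]/α₀ = 5.301×10^-5 / 0.03329 = 1.592 mmol/kg
CA = (α₁ + 2α₂)·DIC = (0.9384 + 2×0.02834) × 1.592 = 1.58 mmol/kg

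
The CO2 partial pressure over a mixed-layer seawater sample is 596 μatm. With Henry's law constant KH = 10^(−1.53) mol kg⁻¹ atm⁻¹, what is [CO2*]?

[CO2*] = 17.6 μmol/kg

KH = 10^(−1.53) = 2.951×10^-2 mol kg⁻¹ atm⁻¹
[CO2*] = KH · pCO2 = 2.951×10^-2 × 596×10^-6 atm = 1.76×10^-5 mol/kg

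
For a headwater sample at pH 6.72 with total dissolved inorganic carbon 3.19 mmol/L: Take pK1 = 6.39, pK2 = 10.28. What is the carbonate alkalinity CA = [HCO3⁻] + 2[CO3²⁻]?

CA = 2.17 mmol/L

CA = [HCO3⁻] + 2[CO3²⁻] = (α₁ + 2α₂)·DIC
At pH 6.72: [H⁺]/K1 = 10^-0.33 = 0.46774, K2/[H⁺] = 10^-3.56 = 0.00027542
α₁ = 1/(1 + 0.46774 + 0.00027542) = 1/1.4680 = 0.6812; α₂ = α₁·K2/[H⁺] = 0.0001876
α₁ + 2α₂ = 0.6816
CA = 0.6816 × 3.19 = 2.17 mmol/L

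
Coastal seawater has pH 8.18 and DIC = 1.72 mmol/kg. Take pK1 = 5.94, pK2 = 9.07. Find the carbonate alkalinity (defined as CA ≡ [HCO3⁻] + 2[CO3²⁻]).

CA = [HCO3⁻] + 2[CO3²⁻] = (α₁ + 2α₂)·DIC
At pH 8.18: [H⁺]/K1 = 10^-2.24 = 0.0057544, K2/[H⁺] = 10^-0.89 = 0.12882
α₁ = 1/(1 + 0.0057544 + 0.12882) = 1/1.1346 = 0.8814; α₂ = α₁·K2/[H⁺] = 0.1135
α₁ + 2α₂ = 1.1085
CA = 1.1085 × 1.72 = 1.91 mmol/kg

CA = 1.91 mmol/kg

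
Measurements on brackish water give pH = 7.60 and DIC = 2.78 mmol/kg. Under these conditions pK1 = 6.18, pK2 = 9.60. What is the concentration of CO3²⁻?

α₂ = 1 / (1 + [H⁺]/K2 + [H⁺]²/(K1K2)) = 1 / (1 + 10^+2.00 + 10^+0.58)
   = 1 / (1 + 100.00 + 3.8019) = 1/104.80 = 0.009542
[CO3²⁻] = α₂ × DIC = 0.009542 × 2.78 = 0.0265 mmol/kg

[CO3²⁻] = 0.0265 mmol/kg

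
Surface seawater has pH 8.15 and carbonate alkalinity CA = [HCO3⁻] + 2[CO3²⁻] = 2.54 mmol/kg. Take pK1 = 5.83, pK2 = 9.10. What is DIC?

DIC = 2.32 mmol/kg

CA = [HCO3⁻] + 2[CO3²⁻] = (α₁ + 2α₂)·DIC
At pH 8.15: [H⁺]/K1 = 10^-2.32 = 0.0047863, K2/[H⁺] = 10^-0.95 = 0.11220
α₁ = 1/(1 + 0.0047863 + 0.11220) = 1/1.1170 = 0.8953; α₂ = α₁·K2/[H⁺] = 0.1005
α₁ + 2α₂ = 1.0962
DIC = CA / (α₁ + 2α₂) = 2.54 / 1.0962 = 2.32 mmol/kg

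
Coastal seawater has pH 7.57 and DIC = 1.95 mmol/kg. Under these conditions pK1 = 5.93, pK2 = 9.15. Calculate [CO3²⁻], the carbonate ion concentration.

[CO3²⁻] = 0.0489 mmol/kg

α₂ = 1 / (1 + [H⁺]/K2 + [H⁺]²/(K1K2)) = 1 / (1 + 10^+1.58 + 10^-0.06)
   = 1 / (1 + 38.019 + 0.87096) = 1/39.890 = 0.02507
[CO3²⁻] = α₂ × DIC = 0.02507 × 1.95 = 0.0489 mmol/kg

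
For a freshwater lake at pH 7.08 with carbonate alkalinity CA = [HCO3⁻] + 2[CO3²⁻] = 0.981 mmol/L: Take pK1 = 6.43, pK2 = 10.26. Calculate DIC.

DIC = 1.20 mmol/L

CA = [HCO3⁻] + 2[CO3²⁻] = (α₁ + 2α₂)·DIC
At pH 7.08: [H⁺]/K1 = 10^-0.65 = 0.22387, K2/[H⁺] = 10^-3.18 = 0.00066069
α₁ = 1/(1 + 0.22387 + 0.00066069) = 1/1.2245 = 0.8166; α₂ = α₁·K2/[H⁺] = 0.0005395
α₁ + 2α₂ = 0.8177
DIC = CA / (α₁ + 2α₂) = 0.981 / 0.8177 = 1.20 mmol/L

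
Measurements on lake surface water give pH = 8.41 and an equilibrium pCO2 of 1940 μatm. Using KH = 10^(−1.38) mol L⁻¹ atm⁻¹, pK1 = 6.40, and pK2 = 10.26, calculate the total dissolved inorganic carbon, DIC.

[CO2*] = KH · pCO2 = 10^(−1.38) × 1940×10^-6 = 8.087×10^-5 mol/L
α₀ = 1/(1 + K1/[H⁺] + K1K2/[H⁺]²) = 1/(1 + 10^+2.01 + 10^+0.16) = 0.009544
DIC = [CO2*]/α₀ = 8.087×10^-5 / 0.009544 = 8.47 mmol/L

DIC = 8.47 mmol/L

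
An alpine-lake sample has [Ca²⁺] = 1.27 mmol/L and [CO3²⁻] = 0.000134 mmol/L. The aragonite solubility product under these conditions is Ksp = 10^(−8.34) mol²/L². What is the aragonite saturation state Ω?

Ksp = 10^(−8.34) = 4.571×10^-9
Ω = [Ca²⁺][CO3²⁻]/Ksp = (1.27×10^-3)(0.000134×10^-3) / 4.571×10^-9 = 0.0372

Ω = 0.0372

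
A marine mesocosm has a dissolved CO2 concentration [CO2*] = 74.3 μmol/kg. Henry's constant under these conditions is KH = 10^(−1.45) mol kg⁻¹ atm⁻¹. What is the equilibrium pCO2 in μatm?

KH = 10^(−1.45) = 3.548×10^-2 mol kg⁻¹ atm⁻¹
pCO2 = [CO2*]/KH = 74.3×10^-6 / 3.548×10^-2 = 2.09×10^-3 atm = 2090 μatm

pCO2 = 2090 μatm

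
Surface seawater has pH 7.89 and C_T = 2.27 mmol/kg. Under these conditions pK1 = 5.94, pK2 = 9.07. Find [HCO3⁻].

[HCO3⁻] = 2.11 mmol/kg

α₁ = 1 / (1 + [H⁺]/K1 + K2/[H⁺]) = 1 / (1 + 10^-1.95 + 10^-1.18)
   = 1 / (1 + 0.011220 + 0.066069) = 1/1.0773 = 0.9283
[HCO3⁻] = α₁ × DIC = 0.9283 × 2.27 = 2.11 mmol/kg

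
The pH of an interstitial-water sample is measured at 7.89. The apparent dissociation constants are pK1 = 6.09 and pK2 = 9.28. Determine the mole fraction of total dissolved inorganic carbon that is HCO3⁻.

α₁ = 1 / (1 + [H⁺]/K1 + K2/[H⁺]) = 1 / (1 + 10^-1.80 + 10^-1.39)
   = 1 / (1 + 0.015849 + 0.040738) = 1/1.0566 = 0.9464

α₁ = 0.946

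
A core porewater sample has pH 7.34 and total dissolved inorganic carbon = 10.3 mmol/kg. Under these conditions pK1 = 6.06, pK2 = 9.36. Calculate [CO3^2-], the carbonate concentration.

[CO3²⁻] = 0.0926 mmol/kg

α₂ = 1 / (1 + [H⁺]/K2 + [H⁺]²/(K1K2)) = 1 / (1 + 10^+2.02 + 10^+0.74)
   = 1 / (1 + 104.71 + 5.4954) = 1/111.21 = 0.008992
[CO3²⁻] = α₂ × DIC = 0.008992 × 10.3 = 0.0926 mmol/kg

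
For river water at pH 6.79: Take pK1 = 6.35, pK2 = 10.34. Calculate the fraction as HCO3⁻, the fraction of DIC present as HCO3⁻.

α₁ = 1 / (1 + [H⁺]/K1 + K2/[H⁺]) = 1 / (1 + 10^-0.44 + 10^-3.55)
   = 1 / (1 + 0.36308 + 0.00028184) = 1/1.3634 = 0.7335

α₁ = 0.733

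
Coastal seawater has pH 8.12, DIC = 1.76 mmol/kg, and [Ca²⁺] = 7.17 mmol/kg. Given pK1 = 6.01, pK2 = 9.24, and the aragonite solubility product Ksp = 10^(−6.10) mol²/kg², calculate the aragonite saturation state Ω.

Ω = 1.11

α₂ = 1 / (1 + [H⁺]/K2 + [H⁺]²/(K1K2)) = 1 / (1 + 10^+1.12 + 10^-0.99)
   = 1 / (1 + 13.183 + 0.10233) = 1/14.285 = 0.07000
[CO3²⁻] = α₂ × DIC = 0.07000 × 1.76 = 0.1232 mmol/kg
Ksp = 10^(−6.10) = 7.943×10^-7
Ω = [Ca²⁺][CO3²⁻]/Ksp = (7.17×10^-3)(1.232×10^-4) / 7.943×10^-7 = 1.11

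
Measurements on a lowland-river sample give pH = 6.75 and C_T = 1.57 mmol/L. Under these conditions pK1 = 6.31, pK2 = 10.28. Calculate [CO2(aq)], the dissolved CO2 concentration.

α₀ = 1 / (1 + K1/[H⁺] + K1K2/[H⁺]²) = 1 / (1 + 10^+0.44 + 10^-3.09)
   = 1 / (1 + 2.7542 + 0.00081283) = 1/3.7550 = 0.2663
[CO2*] = α₀ × DIC = 0.2663 × 1.57 = 0.418 mmol/L

[CO2*] = 0.418 mmol/L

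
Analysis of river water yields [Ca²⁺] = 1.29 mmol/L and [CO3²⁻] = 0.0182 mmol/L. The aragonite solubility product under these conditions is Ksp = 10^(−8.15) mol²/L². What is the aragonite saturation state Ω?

Ω = 3.32

Ksp = 10^(−8.15) = 7.079×10^-9
Ω = [Ca²⁺][CO3²⁻]/Ksp = (1.29×10^-3)(0.0182×10^-3) / 7.079×10^-9 = 3.32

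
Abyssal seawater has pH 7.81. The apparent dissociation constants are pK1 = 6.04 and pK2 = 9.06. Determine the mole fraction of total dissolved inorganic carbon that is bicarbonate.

α₁ = 1 / (1 + [H⁺]/K1 + K2/[H⁺]) = 1 / (1 + 10^-1.77 + 10^-1.25)
   = 1 / (1 + 0.016982 + 0.056234) = 1/1.0732 = 0.9318

α₁ = 0.932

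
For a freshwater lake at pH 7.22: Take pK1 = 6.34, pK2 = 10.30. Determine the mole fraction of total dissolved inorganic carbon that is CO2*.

α₀ = 0.116

α₀ = 1 / (1 + K1/[H⁺] + K1K2/[H⁺]²) = 1 / (1 + 10^+0.88 + 10^-2.20)
   = 1 / (1 + 7.5858 + 0.0063096) = 1/8.5921 = 0.1164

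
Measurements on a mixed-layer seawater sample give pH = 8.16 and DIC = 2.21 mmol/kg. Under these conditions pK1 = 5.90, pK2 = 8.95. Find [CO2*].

α₀ = 1 / (1 + K1/[H⁺] + K1K2/[H⁺]²) = 1 / (1 + 10^+2.26 + 10^+1.47)
   = 1 / (1 + 181.97 + 29.512) = 1/212.48 = 0.004706
[CO2*] = α₀ × DIC = 0.004706 × 2.21 = 0.0104 mmol/kg = 10.4 μmol/kg

[CO2*] = 10.4 μmol/kg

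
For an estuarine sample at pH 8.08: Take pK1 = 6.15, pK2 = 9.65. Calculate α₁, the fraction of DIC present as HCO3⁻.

α₁ = 1 / (1 + [H⁺]/K1 + K2/[H⁺]) = 1 / (1 + 10^-1.93 + 10^-1.57)
   = 1 / (1 + 0.011749 + 0.026915) = 1/1.0387 = 0.9628

α₁ = 0.963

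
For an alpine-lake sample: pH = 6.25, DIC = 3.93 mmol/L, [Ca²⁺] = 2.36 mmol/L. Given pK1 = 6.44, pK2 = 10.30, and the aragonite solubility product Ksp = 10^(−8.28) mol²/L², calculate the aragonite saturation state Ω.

Ω = 0.0618

α₂ = 1 / (1 + [H⁺]/K2 + [H⁺]²/(K1K2)) = 1 / (1 + 10^+4.05 + 10^+4.24)
   = 1 / (1 + 1.1220×10^4 + 1.7378×10^4) = 1/2.8599×10^4 = 3.497×10^-5
[CO3²⁻] = α₂ × DIC = 3.497×10^-5 × 3.93 = 0.0001374 mmol/L = 0.1374 μmol/L
Ksp = 10^(−8.28) = 5.248×10^-9
Ω = [Ca²⁺][CO3²⁻]/Ksp = (2.36×10^-3)(1.374×10^-7) / 5.248×10^-9 = 0.0618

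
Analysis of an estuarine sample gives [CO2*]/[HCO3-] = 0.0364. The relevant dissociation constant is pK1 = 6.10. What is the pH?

pH = 7.54

From K1 = [H⁺][HCO3-]/[CO2*]:  pH = pK1 − log₁₀([CO2*]/[HCO3-])
log₁₀(0.0364) = -1.439
pH = 6.10 − (-1.439) = 7.54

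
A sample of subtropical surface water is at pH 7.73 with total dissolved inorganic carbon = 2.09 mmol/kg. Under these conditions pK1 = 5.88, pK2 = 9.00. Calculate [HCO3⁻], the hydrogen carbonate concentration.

α₁ = 1 / (1 + [H⁺]/K1 + K2/[H⁺]) = 1 / (1 + 10^-1.85 + 10^-1.27)
   = 1 / (1 + 0.014125 + 0.053703) = 1/1.0678 = 0.9365
[HCO3⁻] = α₁ × DIC = 0.9365 × 2.09 = 1.96 mmol/kg

[HCO3⁻] = 1.96 mmol/kg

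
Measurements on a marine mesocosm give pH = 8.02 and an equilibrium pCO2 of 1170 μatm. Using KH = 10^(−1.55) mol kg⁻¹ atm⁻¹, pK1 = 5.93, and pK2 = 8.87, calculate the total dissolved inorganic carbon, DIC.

[CO2*] = KH · pCO2 = 10^(−1.55) × 1170×10^-6 = 3.298×10^-5 mol/kg
α₀ = 1/(1 + K1/[H⁺] + K1K2/[H⁺]²) = 1/(1 + 10^+2.09 + 10^+1.24) = 0.007072
DIC = [CO2*]/α₀ = 3.298×10^-5 / 0.007072 = 4.66 mmol/kg

DIC = 4.66 mmol/kg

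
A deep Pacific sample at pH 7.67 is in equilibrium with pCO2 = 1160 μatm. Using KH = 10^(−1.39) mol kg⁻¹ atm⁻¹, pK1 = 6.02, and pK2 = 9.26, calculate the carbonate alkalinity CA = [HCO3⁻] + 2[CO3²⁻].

[CO2*] = KH · pCO2 = 10^(−1.39) × 1160×10^-6 = 4.726×10^-5 mol/kg
α₀ = 1/(1 + K1/[H⁺] + K1K2/[H⁺]²) = 1/(1 + 10^+1.65 + 10^+0.06) = 0.02136
DIC = [CO2*]/α₀ = 4.726×10^-5 / 0.02136 = 2.212 mmol/kg
CA = (α₁ + 2α₂)·DIC = (0.9541 + 2×0.02452) × 2.212 = 2.22 mmol/kg

CA = 2.22 mmol/kg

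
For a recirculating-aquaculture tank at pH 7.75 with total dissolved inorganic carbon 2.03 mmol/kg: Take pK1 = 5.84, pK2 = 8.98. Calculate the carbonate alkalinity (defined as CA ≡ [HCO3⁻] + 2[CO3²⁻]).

CA = 2.12 mmol/kg

CA = [HCO3⁻] + 2[CO3²⁻] = (α₁ + 2α₂)·DIC
At pH 7.75: [H⁺]/K1 = 10^-1.91 = 0.012303, K2/[H⁺] = 10^-1.23 = 0.058884
α₁ = 1/(1 + 0.012303 + 0.058884) = 1/1.0712 = 0.9335; α₂ = α₁·K2/[H⁺] = 0.05497
α₁ + 2α₂ = 1.0435
CA = 1.0435 × 2.03 = 2.12 mmol/kg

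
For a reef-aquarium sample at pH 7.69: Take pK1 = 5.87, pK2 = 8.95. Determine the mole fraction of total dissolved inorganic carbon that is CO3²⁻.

α₂ = 0.0514

α₂ = 1 / (1 + [H⁺]/K2 + [H⁺]²/(K1K2)) = 1 / (1 + 10^+1.26 + 10^-0.56)
   = 1 / (1 + 18.197 + 0.27542) = 1/19.472 = 0.05135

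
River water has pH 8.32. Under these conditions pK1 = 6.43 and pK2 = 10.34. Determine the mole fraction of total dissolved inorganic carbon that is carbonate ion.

α₂ = 0.00934

α₂ = 1 / (1 + [H⁺]/K2 + [H⁺]²/(K1K2)) = 1 / (1 + 10^+2.02 + 10^+0.13)
   = 1 / (1 + 104.71 + 1.3490) = 1/107.06 = 0.009340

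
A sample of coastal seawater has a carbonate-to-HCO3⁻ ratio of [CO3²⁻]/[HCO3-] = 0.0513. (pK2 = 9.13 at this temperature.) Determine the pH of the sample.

pH = 7.84

From K2 = [H⁺][CO3²⁻]/[HCO3-]:  pH = pK2 + log₁₀([CO3²⁻]/[HCO3-])
log₁₀(0.0513) = -1.290
pH = 9.13 + (-1.290) = 7.84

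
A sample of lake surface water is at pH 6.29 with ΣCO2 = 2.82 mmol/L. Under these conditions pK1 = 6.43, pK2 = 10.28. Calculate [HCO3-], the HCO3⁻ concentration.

[HCO3⁻] = 1.18 mmol/L

α₁ = 1 / (1 + [H⁺]/K1 + K2/[H⁺]) = 1 / (1 + 10^+0.14 + 10^-3.99)
   = 1 / (1 + 1.3804 + 0.00010233) = 1/2.3805 = 0.4201
[HCO3⁻] = α₁ × DIC = 0.4201 × 2.82 = 1.18 mmol/L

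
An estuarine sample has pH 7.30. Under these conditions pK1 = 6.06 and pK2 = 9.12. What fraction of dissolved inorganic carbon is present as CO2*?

α₀ = 0.0536

α₀ = 1 / (1 + K1/[H⁺] + K1K2/[H⁺]²) = 1 / (1 + 10^+1.24 + 10^-0.58)
   = 1 / (1 + 17.378 + 0.26303) = 1/18.641 = 0.05365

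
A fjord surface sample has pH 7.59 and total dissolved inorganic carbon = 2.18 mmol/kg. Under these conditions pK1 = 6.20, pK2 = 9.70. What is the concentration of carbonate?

[CO3²⁻] = 16.1 μmol/kg

α₂ = 1 / (1 + [H⁺]/K2 + [H⁺]²/(K1K2)) = 1 / (1 + 10^+2.11 + 10^+0.72)
   = 1 / (1 + 128.82 + 5.2481) = 1/135.07 = 0.007403
[CO3²⁻] = α₂ × DIC = 0.007403 × 2.18 = 0.0161 mmol/kg = 16.1 μmol/kg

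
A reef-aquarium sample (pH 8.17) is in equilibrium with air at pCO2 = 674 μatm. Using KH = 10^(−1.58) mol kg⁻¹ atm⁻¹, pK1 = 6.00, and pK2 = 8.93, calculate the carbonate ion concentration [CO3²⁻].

[CO3²⁻] = 0.456 mmol/kg

[CO2*] = KH · pCO2 = 10^(−1.58) × 674×10^-6 = 1.773×10^-5 mol/kg
α₀ = 1/(1 + K1/[H⁺] + K1K2/[H⁺]²) = 1/(1 + 10^+2.17 + 10^+1.41) = 0.005727
DIC = [CO2*]/α₀ = 1.773×10^-5 / 0.005727 = 3.096 mmol/kg
[CO3²⁻] = α₂·DIC; α₂ = 0.1472, so [CO3²⁻] = 0.1472 × 3.096 = 0.456 mmol/kg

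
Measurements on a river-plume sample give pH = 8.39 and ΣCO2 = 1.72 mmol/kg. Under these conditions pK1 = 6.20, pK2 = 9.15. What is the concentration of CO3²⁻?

[CO3²⁻] = 0.253 mmol/kg

α₂ = 1 / (1 + [H⁺]/K2 + [H⁺]²/(K1K2)) = 1 / (1 + 10^+0.76 + 10^-1.43)
   = 1 / (1 + 5.7544 + 0.037154) = 1/6.7916 = 0.1472
[CO3²⁻] = α₂ × DIC = 0.1472 × 1.72 = 0.253 mmol/kg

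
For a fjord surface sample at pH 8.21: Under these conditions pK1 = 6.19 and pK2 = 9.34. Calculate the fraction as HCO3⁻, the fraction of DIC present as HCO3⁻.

α₁ = 1 / (1 + [H⁺]/K1 + K2/[H⁺]) = 1 / (1 + 10^-2.02 + 10^-1.13)
   = 1 / (1 + 0.0095499 + 0.074131) = 1/1.0837 = 0.9228

α₁ = 0.923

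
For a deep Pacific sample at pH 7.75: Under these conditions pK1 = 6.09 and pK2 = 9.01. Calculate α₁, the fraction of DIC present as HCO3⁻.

α₁ = 1 / (1 + [H⁺]/K1 + K2/[H⁺]) = 1 / (1 + 10^-1.66 + 10^-1.26)
   = 1 / (1 + 0.021878 + 0.054954) = 1/1.0768 = 0.9287

α₁ = 0.929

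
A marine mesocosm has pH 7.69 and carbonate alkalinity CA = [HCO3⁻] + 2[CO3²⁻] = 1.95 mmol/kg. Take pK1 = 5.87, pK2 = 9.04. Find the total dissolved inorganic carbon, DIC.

DIC = 1.90 mmol/kg

CA = [HCO3⁻] + 2[CO3²⁻] = (α₁ + 2α₂)·DIC
At pH 7.69: [H⁺]/K1 = 10^-1.82 = 0.015136, K2/[H⁺] = 10^-1.35 = 0.044668
α₁ = 1/(1 + 0.015136 + 0.044668) = 1/1.0598 = 0.9436; α₂ = α₁·K2/[H⁺] = 0.04215
α₁ + 2α₂ = 1.0279
DIC = CA / (α₁ + 2α₂) = 1.95 / 1.0279 = 1.90 mmol/kg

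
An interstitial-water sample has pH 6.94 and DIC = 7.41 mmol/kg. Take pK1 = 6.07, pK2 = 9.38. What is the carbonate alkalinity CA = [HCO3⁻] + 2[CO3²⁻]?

CA = 6.56 mmol/kg

CA = [HCO3⁻] + 2[CO3²⁻] = (α₁ + 2α₂)·DIC
At pH 6.94: [H⁺]/K1 = 10^-0.87 = 0.13490, K2/[H⁺] = 10^-2.44 = 0.0036308
α₁ = 1/(1 + 0.13490 + 0.0036308) = 1/1.1385 = 0.8783; α₂ = α₁·K2/[H⁺] = 0.003189
α₁ + 2α₂ = 0.8847
CA = 0.8847 × 7.41 = 6.56 mmol/kg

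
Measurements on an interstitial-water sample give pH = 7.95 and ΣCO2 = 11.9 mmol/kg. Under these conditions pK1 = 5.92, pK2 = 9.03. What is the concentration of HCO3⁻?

α₁ = 1 / (1 + [H⁺]/K1 + K2/[H⁺]) = 1 / (1 + 10^-2.03 + 10^-1.08)
   = 1 / (1 + 0.0093325 + 0.083176) = 1/1.0925 = 0.9153
[HCO3⁻] = α₁ × DIC = 0.9153 × 11.9 = 10.9 mmol/kg

[HCO3⁻] = 10.9 mmol/kg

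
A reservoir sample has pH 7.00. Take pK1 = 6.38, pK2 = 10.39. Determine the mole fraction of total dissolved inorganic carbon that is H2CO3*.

α₀ = 1 / (1 + K1/[H⁺] + K1K2/[H⁺]²) = 1 / (1 + 10^+0.62 + 10^-2.77)
   = 1 / (1 + 4.1687 + 0.0016982) = 1/5.1704 = 0.1934

α₀ = 0.193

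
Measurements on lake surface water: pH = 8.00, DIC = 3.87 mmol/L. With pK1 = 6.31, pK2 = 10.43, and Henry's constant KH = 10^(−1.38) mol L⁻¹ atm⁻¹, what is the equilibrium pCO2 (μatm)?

pCO2 = 1850 μatm

α₀ = 1 / (1 + K1/[H⁺] + K1K2/[H⁺]²) = 1 / (1 + 10^+1.69 + 10^-0.74)
   = 1 / (1 + 48.978 + 0.18197) = 1/50.160 = 0.01994
[CO2*] = α₀ × DIC = 0.01994 × 3.87 = 0.07715 mmol/L
pCO2 = [CO2*]/KH = 7.715×10^-5 / 4.169×10^-2 = 1850 μatm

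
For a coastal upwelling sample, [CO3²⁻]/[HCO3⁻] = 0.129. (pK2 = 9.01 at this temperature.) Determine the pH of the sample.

pH = 8.12

From K2 = [H⁺][CO3²⁻]/[HCO3⁻]:  pH = pK2 + log₁₀([CO3²⁻]/[HCO3⁻])
log₁₀(0.129) = -0.889
pH = 9.01 + (-0.889) = 8.12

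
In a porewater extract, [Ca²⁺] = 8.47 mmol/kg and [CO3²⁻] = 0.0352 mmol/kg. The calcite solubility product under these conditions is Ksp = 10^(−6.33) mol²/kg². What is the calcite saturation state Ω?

Ω = 0.637

Ksp = 10^(−6.33) = 4.677×10^-7
Ω = [Ca²⁺][CO3²⁻]/Ksp = (8.47×10^-3)(0.0352×10^-3) / 4.677×10^-7 = 0.637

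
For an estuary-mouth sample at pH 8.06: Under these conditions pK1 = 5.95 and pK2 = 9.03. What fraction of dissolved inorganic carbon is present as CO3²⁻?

α₂ = 1 / (1 + [H⁺]/K2 + [H⁺]²/(K1K2)) = 1 / (1 + 10^+0.97 + 10^-1.14)
   = 1 / (1 + 9.3325 + 0.072444) = 1/10.405 = 0.09611

α₂ = 0.0961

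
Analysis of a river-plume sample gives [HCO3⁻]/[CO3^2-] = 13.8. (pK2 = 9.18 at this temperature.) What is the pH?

From K2 = [H⁺][CO3^2-]/[HCO3⁻]:  pH = pK2 − log₁₀([HCO3⁻]/[CO3^2-])
log₁₀(13.8) = +1.140
pH = 9.18 − (+1.140) = 8.04

pH = 8.04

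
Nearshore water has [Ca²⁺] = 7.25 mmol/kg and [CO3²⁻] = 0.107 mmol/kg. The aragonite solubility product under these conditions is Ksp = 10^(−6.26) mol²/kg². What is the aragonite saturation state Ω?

Ω = 1.41

Ksp = 10^(−6.26) = 5.495×10^-7
Ω = [Ca²⁺][CO3²⁻]/Ksp = (7.25×10^-3)(0.107×10^-3) / 5.495×10^-7 = 1.41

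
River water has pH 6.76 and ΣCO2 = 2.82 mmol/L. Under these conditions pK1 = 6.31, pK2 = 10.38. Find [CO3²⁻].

α₂ = 1 / (1 + [H⁺]/K2 + [H⁺]²/(K1K2)) = 1 / (1 + 10^+3.62 + 10^+3.17)
   = 1 / (1 + 4168.7 + 1479.1) = 1/5648.8 = 0.0001770
[CO3²⁻] = α₂ × DIC = 0.0001770 × 2.82 = 0.000499 mmol/L = 0.499 μmol/L

[CO3²⁻] = 0.499 μmol/L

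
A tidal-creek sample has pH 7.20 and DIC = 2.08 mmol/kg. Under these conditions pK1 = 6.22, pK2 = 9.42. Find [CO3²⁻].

α₂ = 1 / (1 + [H⁺]/K2 + [H⁺]²/(K1K2)) = 1 / (1 + 10^+2.22 + 10^+1.24)
   = 1 / (1 + 165.96 + 17.378) = 1/184.34 = 0.005425
[CO3²⁻] = α₂ × DIC = 0.005425 × 2.08 = 0.0113 mmol/kg = 11.3 μmol/kg

[CO3²⁻] = 11.3 μmol/kg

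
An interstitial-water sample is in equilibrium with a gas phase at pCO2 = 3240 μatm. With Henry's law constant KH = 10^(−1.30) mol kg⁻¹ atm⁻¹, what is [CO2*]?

[CO2*] = 162 μmol/kg

KH = 10^(−1.30) = 5.012×10^-2 mol kg⁻¹ atm⁻¹
[CO2*] = KH · pCO2 = 5.012×10^-2 × 3240×10^-6 atm = 1.62×10^-4 mol/kg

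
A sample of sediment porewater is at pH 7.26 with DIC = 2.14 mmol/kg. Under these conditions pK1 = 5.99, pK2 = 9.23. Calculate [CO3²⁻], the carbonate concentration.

α₂ = 1 / (1 + [H⁺]/K2 + [H⁺]²/(K1K2)) = 1 / (1 + 10^+1.97 + 10^+0.70)
   = 1 / (1 + 93.325 + 5.0119) = 1/99.337 = 0.01007
[CO3²⁻] = α₂ × DIC = 0.01007 × 2.14 = 0.0215 mmol/kg

[CO3²⁻] = 0.0215 mmol/kg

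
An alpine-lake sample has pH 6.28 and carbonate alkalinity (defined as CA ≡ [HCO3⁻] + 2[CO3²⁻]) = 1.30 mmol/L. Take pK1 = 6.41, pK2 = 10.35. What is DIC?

DIC = 3.05 mmol/L

CA = [HCO3⁻] + 2[CO3²⁻] = (α₁ + 2α₂)·DIC
At pH 6.28: [H⁺]/K1 = 10^0.13 = 1.3490, K2/[H⁺] = 10^-4.07 = 8.5114×10^-5
α₁ = 1/(1 + 1.3490 + 8.5114×10^-5) = 1/2.3490 = 0.4257; α₂ = α₁·K2/[H⁺] = 3.623×10^-5
α₁ + 2α₂ = 0.4258
DIC = CA / (α₁ + 2α₂) = 1.30 / 0.4258 = 3.05 mmol/L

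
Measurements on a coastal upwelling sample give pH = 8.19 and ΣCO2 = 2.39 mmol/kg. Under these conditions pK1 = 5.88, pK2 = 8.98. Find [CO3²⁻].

[CO3²⁻] = 0.332 mmol/kg

α₂ = 1 / (1 + [H⁺]/K2 + [H⁺]²/(K1K2)) = 1 / (1 + 10^+0.79 + 10^-1.52)
   = 1 / (1 + 6.1660 + 0.030200) = 1/7.1961 = 0.1390
[CO3²⁻] = α₂ × DIC = 0.1390 × 2.39 = 0.332 mmol/kg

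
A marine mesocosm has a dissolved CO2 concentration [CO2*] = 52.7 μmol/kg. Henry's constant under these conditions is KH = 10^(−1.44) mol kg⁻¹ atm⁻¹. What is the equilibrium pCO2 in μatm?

KH = 10^(−1.44) = 3.631×10^-2 mol kg⁻¹ atm⁻¹
pCO2 = [CO2*]/KH = 52.7×10^-6 / 3.631×10^-2 = 1.45×10^-3 atm = 1450 μatm

pCO2 = 1450 μatm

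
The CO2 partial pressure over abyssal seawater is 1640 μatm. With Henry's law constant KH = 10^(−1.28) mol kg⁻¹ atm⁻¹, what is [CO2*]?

KH = 10^(−1.28) = 5.248×10^-2 mol kg⁻¹ atm⁻¹
[CO2*] = KH · pCO2 = 5.248×10^-2 × 1640×10^-6 atm = 8.61×10^-5 mol/kg

[CO2*] = 86.1 μmol/kg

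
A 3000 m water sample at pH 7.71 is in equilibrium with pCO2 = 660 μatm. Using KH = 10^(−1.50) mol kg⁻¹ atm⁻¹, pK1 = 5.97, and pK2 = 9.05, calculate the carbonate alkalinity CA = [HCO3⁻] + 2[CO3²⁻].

[CO2*] = KH · pCO2 = 10^(−1.50) × 660×10^-6 = 2.087×10^-5 mol/kg
α₀ = 1/(1 + K1/[H⁺] + K1K2/[H⁺]²) = 1/(1 + 10^+1.74 + 10^+0.40) = 0.01710
DIC = [CO2*]/α₀ = 2.087×10^-5 / 0.01710 = 1.220 mmol/kg
CA = (α₁ + 2α₂)·DIC = (0.9399 + 2×0.04296) × 1.220 = 1.25 mmol/kg

CA = 1.25 mmol/kg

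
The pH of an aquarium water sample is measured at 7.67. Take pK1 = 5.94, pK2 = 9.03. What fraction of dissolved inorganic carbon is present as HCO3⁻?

α₁ = 0.941

α₁ = 1 / (1 + [H⁺]/K1 + K2/[H⁺]) = 1 / (1 + 10^-1.73 + 10^-1.36)
   = 1 / (1 + 0.018621 + 0.043652) = 1/1.0623 = 0.9414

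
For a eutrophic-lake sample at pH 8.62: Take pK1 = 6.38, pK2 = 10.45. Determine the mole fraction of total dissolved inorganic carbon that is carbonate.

α₂ = 0.0145

α₂ = 1 / (1 + [H⁺]/K2 + [H⁺]²/(K1K2)) = 1 / (1 + 10^+1.83 + 10^-0.41)
   = 1 / (1 + 67.608 + 0.38905) = 1/68.997 = 0.01449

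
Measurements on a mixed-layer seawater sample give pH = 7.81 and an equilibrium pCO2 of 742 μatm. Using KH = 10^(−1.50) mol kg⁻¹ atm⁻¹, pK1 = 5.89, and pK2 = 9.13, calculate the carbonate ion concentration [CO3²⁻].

[CO2*] = KH · pCO2 = 10^(−1.50) × 742×10^-6 = 2.346×10^-5 mol/kg
α₀ = 1/(1 + K1/[H⁺] + K1K2/[H⁺]²) = 1/(1 + 10^+1.92 + 10^+0.60) = 0.01134
DIC = [CO2*]/α₀ = 2.346×10^-5 / 0.01134 = 2.069 mmol/kg
[CO3²⁻] = α₂·DIC; α₂ = 0.04516, so [CO3²⁻] = 0.04516 × 2.069 = 0.0934 mmol/kg

[CO3²⁻] = 0.0934 mmol/kg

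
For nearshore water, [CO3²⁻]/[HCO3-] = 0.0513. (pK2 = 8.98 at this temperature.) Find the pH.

From K2 = [H⁺][CO3²⁻]/[HCO3-]:  pH = pK2 + log₁₀([CO3²⁻]/[HCO3-])
log₁₀(0.0513) = -1.290
pH = 8.98 + (-1.290) = 7.69

pH = 7.69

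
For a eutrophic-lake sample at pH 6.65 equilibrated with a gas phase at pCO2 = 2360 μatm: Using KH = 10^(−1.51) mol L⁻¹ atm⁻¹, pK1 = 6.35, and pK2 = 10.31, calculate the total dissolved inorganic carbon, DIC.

DIC = 0.218 mmol/L

[CO2*] = KH · pCO2 = 10^(−1.51) × 2360×10^-6 = 7.293×10^-5 mol/L
α₀ = 1/(1 + K1/[H⁺] + K1K2/[H⁺]²) = 1/(1 + 10^+0.30 + 10^-3.36) = 0.3338
DIC = [CO2*]/α₀ = 7.293×10^-5 / 0.3338 = 0.218 mmol/L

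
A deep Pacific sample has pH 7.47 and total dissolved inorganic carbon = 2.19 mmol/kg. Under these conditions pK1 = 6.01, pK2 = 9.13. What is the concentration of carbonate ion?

α₂ = 1 / (1 + [H⁺]/K2 + [H⁺]²/(K1K2)) = 1 / (1 + 10^+1.66 + 10^+0.20)
   = 1 / (1 + 45.709 + 1.5849) = 1/48.294 = 0.02071
[CO3²⁻] = α₂ × DIC = 0.02071 × 2.19 = 0.0453 mmol/kg

[CO3²⁻] = 0.0453 mmol/kg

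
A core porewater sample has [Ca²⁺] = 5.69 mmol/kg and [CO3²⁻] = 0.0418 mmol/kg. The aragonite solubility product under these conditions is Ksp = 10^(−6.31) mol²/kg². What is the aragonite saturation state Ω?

Ksp = 10^(−6.31) = 4.898×10^-7
Ω = [Ca²⁺][CO3²⁻]/Ksp = (5.69×10^-3)(0.0418×10^-3) / 4.898×10^-7 = 0.486

Ω = 0.486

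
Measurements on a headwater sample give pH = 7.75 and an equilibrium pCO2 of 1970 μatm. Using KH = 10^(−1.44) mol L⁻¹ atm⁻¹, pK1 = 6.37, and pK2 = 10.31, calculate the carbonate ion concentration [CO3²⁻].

[CO2*] = KH · pCO2 = 10^(−1.44) × 1970×10^-6 = 7.153×10^-5 mol/L
α₀ = 1/(1 + K1/[H⁺] + K1K2/[H⁺]²) = 1/(1 + 10^+1.38 + 10^-1.18) = 0.03991
DIC = [CO2*]/α₀ = 7.153×10^-5 / 0.03991 = 1.792 mmol/L
[CO3²⁻] = α₂·DIC; α₂ = 0.002637, so [CO3²⁻] = 0.002637 × 1.792 = 0.00473 mmol/L = 4.73 μmol/L

[CO3²⁻] = 4.73 μmol/L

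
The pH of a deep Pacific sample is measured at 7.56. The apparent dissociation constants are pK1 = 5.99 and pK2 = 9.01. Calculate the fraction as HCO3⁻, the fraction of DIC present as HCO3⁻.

α₁ = 0.941

α₁ = 1 / (1 + [H⁺]/K1 + K2/[H⁺]) = 1 / (1 + 10^-1.57 + 10^-1.45)
   = 1 / (1 + 0.026915 + 0.035481) = 1/1.0624 = 0.9413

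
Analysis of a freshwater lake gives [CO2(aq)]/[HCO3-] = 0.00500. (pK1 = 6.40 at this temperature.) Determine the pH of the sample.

pH = 8.70

From K1 = [H⁺][HCO3-]/[CO2(aq)]:  pH = pK1 − log₁₀([CO2(aq)]/[HCO3-])
log₁₀(0.00500) = -2.301
pH = 6.40 − (-2.301) = 8.70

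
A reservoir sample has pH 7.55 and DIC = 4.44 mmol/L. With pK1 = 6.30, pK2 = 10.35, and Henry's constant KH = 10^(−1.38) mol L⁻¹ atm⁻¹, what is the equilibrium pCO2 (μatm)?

α₀ = 1 / (1 + K1/[H⁺] + K1K2/[H⁺]²) = 1 / (1 + 10^+1.25 + 10^-1.55)
   = 1 / (1 + 17.783 + 0.028184) = 1/18.811 = 0.05316
[CO2*] = α₀ × DIC = 0.05316 × 4.44 = 0.2360 mmol/L
pCO2 = [CO2*]/KH = 2.360×10^-4 / 4.169×10^-2 = 5660 μatm

pCO2 = 5660 μatm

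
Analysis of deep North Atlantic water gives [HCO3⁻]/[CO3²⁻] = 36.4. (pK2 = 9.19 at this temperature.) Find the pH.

From K2 = [H⁺][CO3²⁻]/[HCO3⁻]:  pH = pK2 − log₁₀([HCO3⁻]/[CO3²⁻])
log₁₀(36.4) = +1.561
pH = 9.19 − (+1.561) = 7.63

pH = 7.63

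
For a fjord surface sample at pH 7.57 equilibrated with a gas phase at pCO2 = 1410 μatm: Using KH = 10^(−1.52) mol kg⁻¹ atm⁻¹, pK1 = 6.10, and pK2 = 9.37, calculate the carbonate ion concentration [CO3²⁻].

[CO3²⁻] = 19.9 μmol/kg

[CO2*] = KH · pCO2 = 10^(−1.52) × 1410×10^-6 = 4.258×10^-5 mol/kg
α₀ = 1/(1 + K1/[H⁺] + K1K2/[H⁺]²) = 1/(1 + 10^+1.47 + 10^-0.33) = 0.03228
DIC = [CO2*]/α₀ = 4.258×10^-5 / 0.03228 = 1.319 mmol/kg
[CO3²⁻] = α₂·DIC; α₂ = 0.01510, so [CO3²⁻] = 0.01510 × 1.319 = 0.0199 mmol/kg = 19.9 μmol/kg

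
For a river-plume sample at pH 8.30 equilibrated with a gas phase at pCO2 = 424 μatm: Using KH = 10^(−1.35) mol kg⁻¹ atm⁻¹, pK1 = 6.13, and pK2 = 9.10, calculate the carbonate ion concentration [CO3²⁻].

[CO2*] = KH · pCO2 = 10^(−1.35) × 424×10^-6 = 1.894×10^-5 mol/kg
α₀ = 1/(1 + K1/[H⁺] + K1K2/[H⁺]²) = 1/(1 + 10^+2.17 + 10^+1.37) = 0.005802
DIC = [CO2*]/α₀ = 1.894×10^-5 / 0.005802 = 3.264 mmol/kg
[CO3²⁻] = α₂·DIC; α₂ = 0.1360, so [CO3²⁻] = 0.1360 × 3.264 = 0.444 mmol/kg

[CO3²⁻] = 0.444 mmol/kg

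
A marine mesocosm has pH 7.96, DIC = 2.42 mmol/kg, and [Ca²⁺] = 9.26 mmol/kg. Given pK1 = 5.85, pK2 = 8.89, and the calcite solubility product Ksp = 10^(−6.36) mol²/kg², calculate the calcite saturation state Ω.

Ω = 5.36

α₂ = 1 / (1 + [H⁺]/K2 + [H⁺]²/(K1K2)) = 1 / (1 + 10^+0.93 + 10^-1.18)
   = 1 / (1 + 8.5114 + 0.066069) = 1/9.5774 = 0.1044
[CO3²⁻] = α₂ × DIC = 0.1044 × 2.42 = 0.2527 mmol/kg
Ksp = 10^(−6.36) = 4.365×10^-7
Ω = [Ca²⁺][CO3²⁻]/Ksp = (9.26×10^-3)(2.527×10^-4) / 4.365×10^-7 = 5.36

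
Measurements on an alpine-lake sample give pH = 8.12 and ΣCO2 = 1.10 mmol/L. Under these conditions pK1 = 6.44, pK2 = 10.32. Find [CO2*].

α₀ = 1 / (1 + K1/[H⁺] + K1K2/[H⁺]²) = 1 / (1 + 10^+1.68 + 10^-0.52)
   = 1 / (1 + 47.863 + 0.30200) = 1/49.165 = 0.02034
[CO2*] = α₀ × DIC = 0.02034 × 1.10 = 0.0224 mmol/L

[CO2*] = 0.0224 mmol/L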